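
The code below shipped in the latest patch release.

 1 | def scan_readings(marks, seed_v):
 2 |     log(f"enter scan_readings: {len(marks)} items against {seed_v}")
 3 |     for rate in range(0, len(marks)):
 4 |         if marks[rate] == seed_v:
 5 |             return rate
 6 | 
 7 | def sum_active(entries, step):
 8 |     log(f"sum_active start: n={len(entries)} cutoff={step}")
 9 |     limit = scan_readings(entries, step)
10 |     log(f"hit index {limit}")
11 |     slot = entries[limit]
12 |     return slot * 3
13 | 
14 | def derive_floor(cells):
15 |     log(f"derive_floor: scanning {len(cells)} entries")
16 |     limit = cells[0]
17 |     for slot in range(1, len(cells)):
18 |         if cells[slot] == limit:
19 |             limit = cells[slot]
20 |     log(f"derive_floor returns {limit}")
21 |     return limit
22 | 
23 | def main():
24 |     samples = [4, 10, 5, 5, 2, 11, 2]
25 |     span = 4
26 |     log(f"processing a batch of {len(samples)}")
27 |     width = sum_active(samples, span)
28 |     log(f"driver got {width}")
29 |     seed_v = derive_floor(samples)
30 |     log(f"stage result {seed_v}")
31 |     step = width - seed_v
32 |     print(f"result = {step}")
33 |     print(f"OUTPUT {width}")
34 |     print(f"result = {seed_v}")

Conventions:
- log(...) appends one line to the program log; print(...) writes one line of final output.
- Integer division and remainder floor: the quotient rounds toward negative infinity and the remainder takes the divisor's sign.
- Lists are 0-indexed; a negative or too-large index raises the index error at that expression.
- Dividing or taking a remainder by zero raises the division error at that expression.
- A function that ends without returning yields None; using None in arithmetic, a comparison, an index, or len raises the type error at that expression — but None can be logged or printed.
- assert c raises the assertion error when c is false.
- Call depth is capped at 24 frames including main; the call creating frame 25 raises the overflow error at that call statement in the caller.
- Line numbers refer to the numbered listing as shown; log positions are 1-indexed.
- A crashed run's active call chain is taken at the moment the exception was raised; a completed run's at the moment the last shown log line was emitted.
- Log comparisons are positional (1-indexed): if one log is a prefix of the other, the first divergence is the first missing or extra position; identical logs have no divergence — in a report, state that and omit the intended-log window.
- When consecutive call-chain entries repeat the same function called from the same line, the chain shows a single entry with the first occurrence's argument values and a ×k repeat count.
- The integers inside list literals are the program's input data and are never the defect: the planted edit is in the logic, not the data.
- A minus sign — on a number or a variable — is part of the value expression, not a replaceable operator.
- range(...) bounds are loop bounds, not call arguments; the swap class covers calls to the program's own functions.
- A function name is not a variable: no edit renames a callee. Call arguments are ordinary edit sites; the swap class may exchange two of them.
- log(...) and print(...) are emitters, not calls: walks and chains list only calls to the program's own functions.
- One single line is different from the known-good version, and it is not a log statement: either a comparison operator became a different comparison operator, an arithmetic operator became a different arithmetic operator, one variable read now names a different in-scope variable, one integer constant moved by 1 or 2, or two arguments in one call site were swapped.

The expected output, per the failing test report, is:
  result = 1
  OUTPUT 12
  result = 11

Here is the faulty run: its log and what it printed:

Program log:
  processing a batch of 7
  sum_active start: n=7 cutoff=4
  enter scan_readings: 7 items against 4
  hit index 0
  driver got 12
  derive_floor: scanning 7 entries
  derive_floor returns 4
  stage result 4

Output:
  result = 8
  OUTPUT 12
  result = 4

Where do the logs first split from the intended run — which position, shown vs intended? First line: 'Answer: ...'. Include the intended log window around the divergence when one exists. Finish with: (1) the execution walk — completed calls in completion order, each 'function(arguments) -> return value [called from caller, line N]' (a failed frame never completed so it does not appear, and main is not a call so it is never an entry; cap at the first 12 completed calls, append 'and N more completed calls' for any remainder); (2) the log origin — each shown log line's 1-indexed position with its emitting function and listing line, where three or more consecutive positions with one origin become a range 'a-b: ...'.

Answer: position 7; shown 'derive_floor returns 4' vs intended 'derive_floor returns 11'.
Intended log window:
  5: driver got 12
  6: derive_floor: scanning 7 entries
  7: derive_floor returns 11
  8: stage result 11
Execution walk:
  scan_readings([4, 10, 5, 5, 2, 11, 2], 4) -> 0  [called from sum_active, line 9]
  sum_active([4, 10, 5, 5, 2, 11, 2], 4) -> 12  [called from main, line 27]
  derive_floor([4, 10, 5, 5, 2, 11, 2]) -> 4  [called from main, line 29]
Log origins:
  1: emitted by main (line 26)
  2: emitted by sum_active (line 8)
  3: emitted by scan_readings (line 2)
  4: emitted by sum_active (line 10)
  5: emitted by main (line 28)
  6: emitted by derive_floor (line 15)
  7: emitted by derive_floor (line 20)
  8: emitted by main (line 30)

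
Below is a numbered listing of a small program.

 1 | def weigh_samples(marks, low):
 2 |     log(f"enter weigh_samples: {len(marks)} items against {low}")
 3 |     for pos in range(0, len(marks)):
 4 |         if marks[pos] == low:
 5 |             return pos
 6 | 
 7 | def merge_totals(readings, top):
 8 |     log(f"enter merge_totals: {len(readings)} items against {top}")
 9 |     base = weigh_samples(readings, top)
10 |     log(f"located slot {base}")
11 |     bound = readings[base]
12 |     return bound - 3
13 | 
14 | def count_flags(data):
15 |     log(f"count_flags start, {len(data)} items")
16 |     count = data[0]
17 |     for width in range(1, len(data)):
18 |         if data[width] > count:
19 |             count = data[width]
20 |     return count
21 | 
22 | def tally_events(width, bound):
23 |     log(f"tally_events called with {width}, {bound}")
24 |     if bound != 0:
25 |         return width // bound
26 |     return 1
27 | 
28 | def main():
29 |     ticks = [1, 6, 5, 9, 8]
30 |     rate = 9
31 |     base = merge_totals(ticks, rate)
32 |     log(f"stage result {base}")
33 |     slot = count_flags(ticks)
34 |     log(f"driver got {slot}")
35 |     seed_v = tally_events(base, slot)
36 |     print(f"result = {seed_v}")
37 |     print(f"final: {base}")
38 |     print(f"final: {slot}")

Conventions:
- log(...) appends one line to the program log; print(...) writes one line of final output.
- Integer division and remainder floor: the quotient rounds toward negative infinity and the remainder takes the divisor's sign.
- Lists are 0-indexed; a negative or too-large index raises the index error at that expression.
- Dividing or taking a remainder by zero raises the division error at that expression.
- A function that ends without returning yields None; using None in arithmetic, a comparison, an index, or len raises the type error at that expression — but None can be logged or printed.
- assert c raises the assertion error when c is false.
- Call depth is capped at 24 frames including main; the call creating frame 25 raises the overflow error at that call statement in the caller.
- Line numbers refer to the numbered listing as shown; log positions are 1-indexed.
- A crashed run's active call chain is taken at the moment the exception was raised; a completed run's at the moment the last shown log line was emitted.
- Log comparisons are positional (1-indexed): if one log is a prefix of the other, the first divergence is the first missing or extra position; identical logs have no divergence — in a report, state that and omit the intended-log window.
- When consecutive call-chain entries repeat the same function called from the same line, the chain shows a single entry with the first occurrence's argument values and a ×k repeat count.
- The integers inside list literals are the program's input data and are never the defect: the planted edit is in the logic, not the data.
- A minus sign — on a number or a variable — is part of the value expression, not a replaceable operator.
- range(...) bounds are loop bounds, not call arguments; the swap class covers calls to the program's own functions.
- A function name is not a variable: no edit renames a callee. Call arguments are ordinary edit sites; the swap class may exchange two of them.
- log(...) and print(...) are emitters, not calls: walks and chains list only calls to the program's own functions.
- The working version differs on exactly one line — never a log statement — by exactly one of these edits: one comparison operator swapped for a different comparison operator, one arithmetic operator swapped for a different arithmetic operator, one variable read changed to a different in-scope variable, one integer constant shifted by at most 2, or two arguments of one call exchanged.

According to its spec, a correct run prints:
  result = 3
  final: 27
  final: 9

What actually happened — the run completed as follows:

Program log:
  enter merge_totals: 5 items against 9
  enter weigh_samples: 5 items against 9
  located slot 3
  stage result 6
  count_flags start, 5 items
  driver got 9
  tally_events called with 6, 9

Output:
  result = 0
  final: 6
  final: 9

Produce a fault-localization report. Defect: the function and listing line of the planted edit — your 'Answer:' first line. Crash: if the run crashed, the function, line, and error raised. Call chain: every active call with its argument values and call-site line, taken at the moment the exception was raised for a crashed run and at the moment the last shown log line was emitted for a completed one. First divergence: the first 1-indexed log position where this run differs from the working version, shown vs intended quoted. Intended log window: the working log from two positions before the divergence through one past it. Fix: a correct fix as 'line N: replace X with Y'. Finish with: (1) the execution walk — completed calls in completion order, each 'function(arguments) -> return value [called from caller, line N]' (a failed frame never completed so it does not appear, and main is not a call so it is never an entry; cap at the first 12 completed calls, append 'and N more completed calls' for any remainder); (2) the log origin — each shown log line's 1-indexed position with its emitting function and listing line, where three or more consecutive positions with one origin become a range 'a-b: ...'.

Answer: the defect is in merge_totals at line 12.
Key fact: Position 4 is the first bad log line: 'stage result 6' should read 'stage result 27'.
Call chain: main -> tally_events(6, 9) (called at line 35).
First divergence: position 4; shown 'stage result 6' vs intended 'stage result 27'.
Intended log window:
  2: enter weigh_samples: 5 items against 9
  3: located slot 3
  4: stage result 27
  5: count_flags start, 5 items
Execution walk:
  weigh_samples([1, 6, 5, 9, 8], 9) -> 3  [called from merge_totals, line 9]
  merge_totals([1, 6, 5, 9, 8], 9) -> 6  [called from main, line 31]
  count_flags([1, 6, 5, 9, 8]) -> 9  [called from main, line 33]
  tally_events(6, 9) -> 0  [called from main, line 35]
Log origins:
  1: emitted by merge_totals (line 8)
  2: emitted by weigh_samples (line 2)
  3: emitted by merge_totals (line 10)
  4: emitted by main (line 32)
  5: emitted by count_flags (line 15)
  6: emitted by main (line 34)
  7: emitted by tally_events (line 23)
A correct fix: line 12: replace `-` with `*`.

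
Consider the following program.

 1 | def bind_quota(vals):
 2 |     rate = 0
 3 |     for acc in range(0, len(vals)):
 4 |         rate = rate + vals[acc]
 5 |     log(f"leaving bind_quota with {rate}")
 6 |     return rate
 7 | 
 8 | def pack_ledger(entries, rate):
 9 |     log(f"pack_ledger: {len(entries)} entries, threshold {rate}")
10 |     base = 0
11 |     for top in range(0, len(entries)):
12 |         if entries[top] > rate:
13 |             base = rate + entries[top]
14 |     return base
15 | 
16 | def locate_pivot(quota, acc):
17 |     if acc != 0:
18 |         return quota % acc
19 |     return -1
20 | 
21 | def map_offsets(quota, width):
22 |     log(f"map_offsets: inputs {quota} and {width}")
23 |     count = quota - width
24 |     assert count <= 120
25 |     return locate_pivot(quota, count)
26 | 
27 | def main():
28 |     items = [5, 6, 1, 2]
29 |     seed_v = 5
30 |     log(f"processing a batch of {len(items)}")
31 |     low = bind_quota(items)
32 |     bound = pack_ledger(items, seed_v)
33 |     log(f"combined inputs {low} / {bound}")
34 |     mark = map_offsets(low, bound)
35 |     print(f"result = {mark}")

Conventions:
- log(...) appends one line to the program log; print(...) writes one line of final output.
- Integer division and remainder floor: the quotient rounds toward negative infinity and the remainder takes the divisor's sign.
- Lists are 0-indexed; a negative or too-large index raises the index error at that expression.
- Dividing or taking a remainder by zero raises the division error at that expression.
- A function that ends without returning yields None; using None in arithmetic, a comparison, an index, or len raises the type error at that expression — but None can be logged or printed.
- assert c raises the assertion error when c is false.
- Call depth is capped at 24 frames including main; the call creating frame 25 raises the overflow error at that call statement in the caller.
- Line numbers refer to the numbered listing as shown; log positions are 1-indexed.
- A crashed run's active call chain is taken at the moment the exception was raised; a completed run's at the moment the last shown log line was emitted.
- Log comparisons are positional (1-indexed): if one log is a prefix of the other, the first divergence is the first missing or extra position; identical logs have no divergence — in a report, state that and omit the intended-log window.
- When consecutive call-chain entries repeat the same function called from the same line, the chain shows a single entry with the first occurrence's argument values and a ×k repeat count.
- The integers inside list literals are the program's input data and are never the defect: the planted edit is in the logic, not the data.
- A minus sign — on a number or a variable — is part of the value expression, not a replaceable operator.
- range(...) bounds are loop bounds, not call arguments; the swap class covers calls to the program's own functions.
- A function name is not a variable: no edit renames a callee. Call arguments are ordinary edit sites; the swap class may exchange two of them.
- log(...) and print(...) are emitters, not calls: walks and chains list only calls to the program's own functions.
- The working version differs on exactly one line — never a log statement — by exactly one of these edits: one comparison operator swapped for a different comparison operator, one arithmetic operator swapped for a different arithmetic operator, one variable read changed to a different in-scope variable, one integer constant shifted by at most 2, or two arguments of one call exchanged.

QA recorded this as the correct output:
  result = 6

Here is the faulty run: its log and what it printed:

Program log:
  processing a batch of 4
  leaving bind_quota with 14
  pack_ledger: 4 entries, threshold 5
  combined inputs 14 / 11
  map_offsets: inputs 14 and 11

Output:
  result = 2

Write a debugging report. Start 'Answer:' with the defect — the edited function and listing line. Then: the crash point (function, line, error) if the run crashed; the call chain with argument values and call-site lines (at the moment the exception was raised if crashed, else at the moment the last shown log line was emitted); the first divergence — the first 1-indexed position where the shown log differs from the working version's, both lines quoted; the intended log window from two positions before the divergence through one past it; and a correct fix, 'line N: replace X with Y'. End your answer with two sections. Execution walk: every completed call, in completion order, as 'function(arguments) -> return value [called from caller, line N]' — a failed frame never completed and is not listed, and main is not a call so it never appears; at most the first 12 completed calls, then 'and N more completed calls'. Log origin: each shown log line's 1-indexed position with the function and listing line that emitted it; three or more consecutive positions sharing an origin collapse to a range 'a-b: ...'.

Answer: the defect is in pack_ledger at line 13.
Core observation: Log line 4 is where behavior first shows: 'combined inputs 14 / 11' appears instead of 'combined inputs 14 / 6'.
Call chain: main -> map_offsets(14, 11) (called at line 34).
First divergence: position 4; shown 'combined inputs 14 / 11' vs intended 'combined inputs 14 / 6'.
Intended log window:
  2: leaving bind_quota with 14
  3: pack_ledger: 4 entries, threshold 5
  4: combined inputs 14 / 6
  5: map_offsets: inputs 14 and 6
Execution walk:
  bind_quota([5, 6, 1, 2]) -> 14  [called from main, line 31]
  pack_ledger([5, 6, 1, 2], 5) -> 11  [called from main, line 32]
  locate_pivot(14, 3) -> 2  [called from map_offsets, line 25]
  map_offsets(14, 11) -> 2  [called from main, line 34]
Log line origins:
  1: from main, line 30
  2: from bind_quota, line 5
  3: from pack_ledger, line 9
  4: from main, line 33
  5: from map_offsets, line 22
A correct fix: line 13: replace `rate` with `base`.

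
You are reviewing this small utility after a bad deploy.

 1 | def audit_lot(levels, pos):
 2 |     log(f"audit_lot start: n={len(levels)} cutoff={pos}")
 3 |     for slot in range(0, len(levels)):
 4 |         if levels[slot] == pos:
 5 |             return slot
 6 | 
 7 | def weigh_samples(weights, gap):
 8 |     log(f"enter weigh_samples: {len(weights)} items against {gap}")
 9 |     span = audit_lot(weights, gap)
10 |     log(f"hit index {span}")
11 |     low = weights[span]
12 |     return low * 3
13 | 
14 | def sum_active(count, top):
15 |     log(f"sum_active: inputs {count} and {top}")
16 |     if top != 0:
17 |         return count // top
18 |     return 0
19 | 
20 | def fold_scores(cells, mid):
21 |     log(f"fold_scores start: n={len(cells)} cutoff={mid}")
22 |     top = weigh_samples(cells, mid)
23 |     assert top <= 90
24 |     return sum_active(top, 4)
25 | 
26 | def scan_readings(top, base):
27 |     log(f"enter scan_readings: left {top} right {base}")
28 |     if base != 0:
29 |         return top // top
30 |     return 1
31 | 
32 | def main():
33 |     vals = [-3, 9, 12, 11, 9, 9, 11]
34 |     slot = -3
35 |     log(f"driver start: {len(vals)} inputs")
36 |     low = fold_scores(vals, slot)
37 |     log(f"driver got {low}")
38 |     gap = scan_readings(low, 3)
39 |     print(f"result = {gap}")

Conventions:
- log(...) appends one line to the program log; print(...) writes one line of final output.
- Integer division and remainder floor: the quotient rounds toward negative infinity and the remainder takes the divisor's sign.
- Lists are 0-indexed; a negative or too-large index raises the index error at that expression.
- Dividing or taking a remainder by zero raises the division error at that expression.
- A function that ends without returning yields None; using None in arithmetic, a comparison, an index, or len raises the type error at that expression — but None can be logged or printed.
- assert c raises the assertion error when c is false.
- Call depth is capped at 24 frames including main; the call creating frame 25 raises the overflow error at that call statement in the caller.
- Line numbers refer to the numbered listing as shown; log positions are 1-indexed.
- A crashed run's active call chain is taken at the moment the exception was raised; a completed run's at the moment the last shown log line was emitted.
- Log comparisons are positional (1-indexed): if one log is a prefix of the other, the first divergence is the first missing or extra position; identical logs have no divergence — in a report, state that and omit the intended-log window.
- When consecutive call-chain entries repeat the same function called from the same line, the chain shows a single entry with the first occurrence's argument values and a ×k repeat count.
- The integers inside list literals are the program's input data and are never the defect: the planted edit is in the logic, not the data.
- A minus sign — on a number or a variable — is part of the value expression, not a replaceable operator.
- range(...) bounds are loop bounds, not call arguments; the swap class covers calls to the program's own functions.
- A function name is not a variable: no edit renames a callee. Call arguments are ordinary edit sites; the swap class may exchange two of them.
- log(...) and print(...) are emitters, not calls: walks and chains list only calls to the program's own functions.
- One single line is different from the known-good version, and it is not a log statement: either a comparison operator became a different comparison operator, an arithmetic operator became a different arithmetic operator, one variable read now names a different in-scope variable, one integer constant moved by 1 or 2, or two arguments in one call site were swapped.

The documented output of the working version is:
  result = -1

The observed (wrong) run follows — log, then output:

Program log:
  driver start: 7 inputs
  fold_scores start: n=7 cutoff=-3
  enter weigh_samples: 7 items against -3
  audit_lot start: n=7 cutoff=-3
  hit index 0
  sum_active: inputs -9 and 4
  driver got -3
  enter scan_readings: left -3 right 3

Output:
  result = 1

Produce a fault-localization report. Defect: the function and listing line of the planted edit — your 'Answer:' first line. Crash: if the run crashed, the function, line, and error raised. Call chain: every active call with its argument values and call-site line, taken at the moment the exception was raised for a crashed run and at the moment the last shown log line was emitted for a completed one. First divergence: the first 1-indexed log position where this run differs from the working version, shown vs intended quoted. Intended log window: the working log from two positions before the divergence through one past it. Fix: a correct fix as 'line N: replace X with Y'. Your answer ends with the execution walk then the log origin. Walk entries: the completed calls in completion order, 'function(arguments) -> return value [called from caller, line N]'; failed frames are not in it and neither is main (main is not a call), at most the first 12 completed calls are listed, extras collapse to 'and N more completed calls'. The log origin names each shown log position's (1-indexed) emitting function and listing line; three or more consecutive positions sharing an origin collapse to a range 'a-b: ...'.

Answer: the defect is in scan_readings at line 29.
Key observation: Nothing in the log betrays the bug — only the output does.
Call chain: main -> scan_readings(-3, 3) (called at line 38).
First divergence: there is none — every log position agrees.
Execution walk:
  audit_lot([-3, 9, 12, 11, 9, 9, 11], -3) -> 0  [called from weigh_samples, line 9]
  weigh_samples([-3, 9, 12, 11, 9, 9, 11], -3) -> -9  [called from fold_scores, line 22]
  sum_active(-9, 4) -> -3  [called from fold_scores, line 24]
  fold_scores([-3, 9, 12, 11, 9, 9, 11], -3) -> -3  [called from main, line 36]
  scan_readings(-3, 3) -> 1  [called from main, line 38]
Log origin:
  1: logged in main at line 35
  2: logged in fold_scores at line 21
  3: logged in weigh_samples at line 8
  4: logged in audit_lot at line 2
  5: logged in weigh_samples at line 10
  6: logged in sum_active at line 15
  7: logged in main at line 37
  8: logged in scan_readings at line 27
A correct fix: line 29: replace `top // top` with `top // base`.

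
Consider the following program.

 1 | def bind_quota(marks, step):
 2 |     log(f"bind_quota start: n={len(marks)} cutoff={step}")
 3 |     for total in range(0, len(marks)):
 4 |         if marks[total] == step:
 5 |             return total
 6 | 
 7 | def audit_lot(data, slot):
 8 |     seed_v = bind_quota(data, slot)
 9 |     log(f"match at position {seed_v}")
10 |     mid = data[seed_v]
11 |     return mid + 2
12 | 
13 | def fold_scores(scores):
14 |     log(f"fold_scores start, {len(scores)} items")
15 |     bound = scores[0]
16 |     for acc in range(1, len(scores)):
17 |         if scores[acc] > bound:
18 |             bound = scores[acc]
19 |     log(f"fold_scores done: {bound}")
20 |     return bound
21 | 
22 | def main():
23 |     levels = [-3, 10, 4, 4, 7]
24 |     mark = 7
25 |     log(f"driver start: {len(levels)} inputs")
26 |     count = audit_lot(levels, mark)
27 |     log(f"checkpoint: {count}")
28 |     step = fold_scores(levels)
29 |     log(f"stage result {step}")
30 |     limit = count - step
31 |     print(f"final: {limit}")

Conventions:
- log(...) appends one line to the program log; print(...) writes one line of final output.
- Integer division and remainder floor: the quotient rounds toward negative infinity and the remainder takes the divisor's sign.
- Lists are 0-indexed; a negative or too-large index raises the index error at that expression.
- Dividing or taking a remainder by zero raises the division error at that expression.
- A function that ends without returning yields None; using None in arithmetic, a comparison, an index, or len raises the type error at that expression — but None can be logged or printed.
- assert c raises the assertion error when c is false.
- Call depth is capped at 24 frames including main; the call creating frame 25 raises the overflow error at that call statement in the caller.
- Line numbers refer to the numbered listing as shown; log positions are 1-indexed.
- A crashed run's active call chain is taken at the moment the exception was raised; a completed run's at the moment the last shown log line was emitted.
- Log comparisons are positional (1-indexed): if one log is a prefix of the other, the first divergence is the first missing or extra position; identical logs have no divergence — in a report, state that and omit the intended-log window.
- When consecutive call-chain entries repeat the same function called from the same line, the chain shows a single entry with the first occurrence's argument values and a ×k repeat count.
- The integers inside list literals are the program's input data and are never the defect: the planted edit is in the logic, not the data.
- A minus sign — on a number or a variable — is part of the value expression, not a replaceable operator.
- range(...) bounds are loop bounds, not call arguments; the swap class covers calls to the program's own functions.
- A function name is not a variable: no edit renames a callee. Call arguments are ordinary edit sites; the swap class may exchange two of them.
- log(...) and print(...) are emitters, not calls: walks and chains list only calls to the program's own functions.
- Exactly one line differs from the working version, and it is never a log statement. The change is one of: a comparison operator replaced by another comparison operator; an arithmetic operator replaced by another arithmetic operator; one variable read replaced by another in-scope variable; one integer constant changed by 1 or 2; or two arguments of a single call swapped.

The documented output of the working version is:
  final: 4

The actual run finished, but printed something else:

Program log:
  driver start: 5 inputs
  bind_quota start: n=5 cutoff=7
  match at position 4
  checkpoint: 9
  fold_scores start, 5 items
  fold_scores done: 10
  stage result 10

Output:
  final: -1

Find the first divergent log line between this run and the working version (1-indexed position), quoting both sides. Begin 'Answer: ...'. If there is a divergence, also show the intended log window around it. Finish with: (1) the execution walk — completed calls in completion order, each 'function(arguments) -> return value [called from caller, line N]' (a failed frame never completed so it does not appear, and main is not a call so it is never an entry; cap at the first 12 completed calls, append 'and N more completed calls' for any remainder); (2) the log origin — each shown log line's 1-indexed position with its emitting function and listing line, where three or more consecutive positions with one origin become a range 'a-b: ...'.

Answer: position 4 — the shown line 'checkpoint: 9' should read 'checkpoint: 14'.
Intended log window:
  2: bind_quota start: n=5 cutoff=7
  3: match at position 4
  4: checkpoint: 14
  5: fold_scores start, 5 items
Execution walk:
  bind_quota([-3, 10, 4, 4, 7], 7) -> 4  [called from audit_lot, line 8]
  audit_lot([-3, 10, 4, 4, 7], 7) -> 9  [called from main, line 26]
  fold_scores([-3, 10, 4, 4, 7]) -> 10  [called from main, line 28]
Log origin:
  1: emitted by main (line 25)
  2: emitted by bind_quota (line 2)
  3: emitted by audit_lot (line 9)
  4: emitted by main (line 27)
  5: emitted by fold_scores (line 14)
  6: emitted by fold_scores (line 19)
  7: emitted by main (line 29)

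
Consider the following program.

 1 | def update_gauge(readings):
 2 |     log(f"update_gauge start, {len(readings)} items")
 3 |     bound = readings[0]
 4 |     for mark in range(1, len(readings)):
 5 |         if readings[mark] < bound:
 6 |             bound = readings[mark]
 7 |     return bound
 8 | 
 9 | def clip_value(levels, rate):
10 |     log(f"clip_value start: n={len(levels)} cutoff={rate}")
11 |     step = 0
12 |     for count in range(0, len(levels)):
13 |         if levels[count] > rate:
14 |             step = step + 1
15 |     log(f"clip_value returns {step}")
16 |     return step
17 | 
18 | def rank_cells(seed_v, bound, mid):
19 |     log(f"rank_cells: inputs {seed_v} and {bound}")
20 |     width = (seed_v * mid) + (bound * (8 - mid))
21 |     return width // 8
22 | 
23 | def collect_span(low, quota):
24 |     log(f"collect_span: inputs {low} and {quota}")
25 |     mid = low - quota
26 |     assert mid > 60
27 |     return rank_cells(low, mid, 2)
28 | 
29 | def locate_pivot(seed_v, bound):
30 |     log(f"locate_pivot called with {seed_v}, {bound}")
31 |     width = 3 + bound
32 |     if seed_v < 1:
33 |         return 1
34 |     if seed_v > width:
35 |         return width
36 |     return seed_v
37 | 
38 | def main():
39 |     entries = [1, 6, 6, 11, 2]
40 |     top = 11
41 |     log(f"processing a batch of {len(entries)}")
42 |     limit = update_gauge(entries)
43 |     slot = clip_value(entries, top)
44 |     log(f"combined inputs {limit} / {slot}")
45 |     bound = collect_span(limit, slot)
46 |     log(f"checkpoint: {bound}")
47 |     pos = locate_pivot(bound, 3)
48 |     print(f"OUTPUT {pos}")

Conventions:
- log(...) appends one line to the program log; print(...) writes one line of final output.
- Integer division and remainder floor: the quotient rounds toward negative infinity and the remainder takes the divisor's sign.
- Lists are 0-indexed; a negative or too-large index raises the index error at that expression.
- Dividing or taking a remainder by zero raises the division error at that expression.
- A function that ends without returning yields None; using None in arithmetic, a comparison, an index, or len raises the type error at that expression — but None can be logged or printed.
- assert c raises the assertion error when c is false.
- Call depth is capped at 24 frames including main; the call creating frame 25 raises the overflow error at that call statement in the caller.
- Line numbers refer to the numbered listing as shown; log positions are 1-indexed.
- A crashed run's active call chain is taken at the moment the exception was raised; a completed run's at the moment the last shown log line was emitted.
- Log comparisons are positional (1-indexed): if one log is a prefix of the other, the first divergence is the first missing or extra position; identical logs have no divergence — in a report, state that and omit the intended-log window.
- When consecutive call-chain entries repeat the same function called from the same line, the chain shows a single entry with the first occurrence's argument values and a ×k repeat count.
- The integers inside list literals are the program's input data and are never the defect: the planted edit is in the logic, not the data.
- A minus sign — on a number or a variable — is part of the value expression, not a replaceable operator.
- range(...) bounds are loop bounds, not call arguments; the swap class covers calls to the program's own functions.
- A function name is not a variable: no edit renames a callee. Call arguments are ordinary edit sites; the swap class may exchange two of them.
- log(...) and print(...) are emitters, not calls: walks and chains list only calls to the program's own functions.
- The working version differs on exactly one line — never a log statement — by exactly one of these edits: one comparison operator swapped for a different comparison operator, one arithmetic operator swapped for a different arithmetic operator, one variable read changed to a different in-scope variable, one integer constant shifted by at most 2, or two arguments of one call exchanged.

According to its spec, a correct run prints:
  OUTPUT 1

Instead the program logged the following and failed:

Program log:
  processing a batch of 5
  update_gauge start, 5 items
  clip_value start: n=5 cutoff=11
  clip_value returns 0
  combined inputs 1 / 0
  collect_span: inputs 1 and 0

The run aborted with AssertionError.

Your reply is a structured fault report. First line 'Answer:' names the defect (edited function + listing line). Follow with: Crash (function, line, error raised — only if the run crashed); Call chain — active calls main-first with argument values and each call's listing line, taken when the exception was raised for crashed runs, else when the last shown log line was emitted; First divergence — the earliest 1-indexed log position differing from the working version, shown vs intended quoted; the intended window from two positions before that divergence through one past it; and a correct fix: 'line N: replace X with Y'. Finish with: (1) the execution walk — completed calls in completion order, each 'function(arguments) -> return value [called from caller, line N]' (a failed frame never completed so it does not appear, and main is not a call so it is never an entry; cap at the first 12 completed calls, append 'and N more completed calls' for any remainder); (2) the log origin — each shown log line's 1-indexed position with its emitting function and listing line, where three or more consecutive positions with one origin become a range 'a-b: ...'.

Answer: the defect is in collect_span at line 26.
Key observation: A complete run would log 'rank_cells: inputs 1 and 1' next, but this one stopped at 6 lines.
Crash: collect_span, line 26, AssertionError.
Call chain: main -> collect_span(1, 0) (called at line 45).
First divergence: position 7 (shown log ended at 6 lines; the working version continues: 'rank_cells: inputs 1 and 1').
Intended log window:
  5: combined inputs 1 / 0
  6: collect_span: inputs 1 and 0
  7: rank_cells: inputs 1 and 1
  8: checkpoint: 1
Execution walk:
  update_gauge([1, 6, 6, 11, 2]) -> 1  [called from main, line 42]
  clip_value([1, 6, 6, 11, 2], 11) -> 0  [called from main, line 43]
Origin of each log line:
  1: emitted by main (line 41)
  2: emitted by update_gauge (line 2)
  3: emitted by clip_value (line 10)
  4: emitted by clip_value (line 15)
  5: emitted by main (line 44)
  6: emitted by collect_span (line 24)
A correct fix: line 26: replace `>` with `<=`.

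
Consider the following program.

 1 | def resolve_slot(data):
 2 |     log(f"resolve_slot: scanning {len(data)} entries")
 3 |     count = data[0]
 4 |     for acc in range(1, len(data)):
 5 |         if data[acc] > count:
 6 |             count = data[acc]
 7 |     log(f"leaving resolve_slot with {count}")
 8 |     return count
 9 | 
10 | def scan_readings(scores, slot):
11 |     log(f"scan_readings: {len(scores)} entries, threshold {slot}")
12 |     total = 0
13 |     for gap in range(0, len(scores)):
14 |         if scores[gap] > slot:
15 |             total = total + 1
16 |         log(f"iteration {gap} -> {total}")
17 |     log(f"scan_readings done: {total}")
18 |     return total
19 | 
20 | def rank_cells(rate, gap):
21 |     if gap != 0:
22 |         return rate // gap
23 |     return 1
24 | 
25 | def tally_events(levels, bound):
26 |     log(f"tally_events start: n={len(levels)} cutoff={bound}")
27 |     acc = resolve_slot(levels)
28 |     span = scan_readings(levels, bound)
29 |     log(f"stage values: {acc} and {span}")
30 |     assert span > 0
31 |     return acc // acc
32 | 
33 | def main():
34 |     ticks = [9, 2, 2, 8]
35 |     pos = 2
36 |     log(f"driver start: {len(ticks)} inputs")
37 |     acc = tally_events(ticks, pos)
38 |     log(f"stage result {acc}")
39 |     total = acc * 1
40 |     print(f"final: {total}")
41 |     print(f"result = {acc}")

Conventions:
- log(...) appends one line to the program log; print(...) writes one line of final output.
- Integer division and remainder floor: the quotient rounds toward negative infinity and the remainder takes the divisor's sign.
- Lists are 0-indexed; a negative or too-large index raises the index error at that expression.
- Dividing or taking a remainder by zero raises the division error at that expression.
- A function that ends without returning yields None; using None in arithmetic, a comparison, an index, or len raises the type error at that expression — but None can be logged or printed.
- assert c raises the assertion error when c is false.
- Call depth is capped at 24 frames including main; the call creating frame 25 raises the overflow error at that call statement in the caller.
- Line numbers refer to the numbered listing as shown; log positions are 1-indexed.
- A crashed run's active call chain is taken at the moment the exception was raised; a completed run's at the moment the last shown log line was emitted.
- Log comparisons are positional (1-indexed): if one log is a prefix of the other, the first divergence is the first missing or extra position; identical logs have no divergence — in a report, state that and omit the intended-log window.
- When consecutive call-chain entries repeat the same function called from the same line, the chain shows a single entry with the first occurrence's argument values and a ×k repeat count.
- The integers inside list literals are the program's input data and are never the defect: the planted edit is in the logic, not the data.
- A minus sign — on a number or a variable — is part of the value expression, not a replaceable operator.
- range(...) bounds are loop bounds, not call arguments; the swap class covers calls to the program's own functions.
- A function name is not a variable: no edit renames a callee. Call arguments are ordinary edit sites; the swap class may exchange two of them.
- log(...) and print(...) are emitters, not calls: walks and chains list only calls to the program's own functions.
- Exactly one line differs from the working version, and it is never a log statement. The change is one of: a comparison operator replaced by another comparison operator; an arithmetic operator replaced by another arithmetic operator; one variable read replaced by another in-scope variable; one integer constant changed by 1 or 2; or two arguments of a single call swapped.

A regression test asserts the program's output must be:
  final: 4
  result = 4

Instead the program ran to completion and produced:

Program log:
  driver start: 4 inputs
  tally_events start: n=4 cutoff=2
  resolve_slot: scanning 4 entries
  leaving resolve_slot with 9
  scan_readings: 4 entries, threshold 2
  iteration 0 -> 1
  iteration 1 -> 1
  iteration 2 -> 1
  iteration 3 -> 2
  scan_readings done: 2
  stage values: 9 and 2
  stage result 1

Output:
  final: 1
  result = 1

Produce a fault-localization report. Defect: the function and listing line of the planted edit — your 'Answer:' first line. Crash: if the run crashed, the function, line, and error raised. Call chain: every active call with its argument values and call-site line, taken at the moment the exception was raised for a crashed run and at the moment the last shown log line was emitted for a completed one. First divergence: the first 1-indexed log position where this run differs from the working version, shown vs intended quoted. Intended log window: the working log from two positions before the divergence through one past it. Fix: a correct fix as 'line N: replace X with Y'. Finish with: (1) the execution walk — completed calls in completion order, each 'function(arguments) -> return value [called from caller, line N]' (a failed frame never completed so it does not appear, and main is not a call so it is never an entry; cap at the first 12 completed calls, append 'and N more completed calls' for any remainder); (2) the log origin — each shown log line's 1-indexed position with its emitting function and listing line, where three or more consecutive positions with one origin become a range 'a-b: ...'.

Answer: the defect is in tally_events at line 31.
Core observation: Position 12 is the first bad log line: 'stage result 1' should read 'stage result 4'.
Call chain: main.
First divergence: position 12 — shown 'stage result 1', intended 'stage result 4'.
Intended log window:
  10: scan_readings done: 2
  11: stage values: 9 and 2
  12: stage result 4
Execution walk:
  resolve_slot([9, 2, 2, 8]) -> 9  [called from tally_events, line 27]
  scan_readings([9, 2, 2, 8], 2) -> 2  [called from tally_events, line 28]
  tally_events([9, 2, 2, 8], 2) -> 1  [called from main, line 37]
Origin of each log line:
  1: logged in main at line 36
  2: logged in tally_events at line 26
  3: logged in resolve_slot at line 2
  4: logged in resolve_slot at line 7
  5: logged in scan_readings at line 11
  6-9: logged in scan_readings at line 16
  10: logged in scan_readings at line 17
  11: logged in tally_events at line 29
  12: logged in main at line 38
A correct fix: line 31: replace `acc // acc` with `acc // span`.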